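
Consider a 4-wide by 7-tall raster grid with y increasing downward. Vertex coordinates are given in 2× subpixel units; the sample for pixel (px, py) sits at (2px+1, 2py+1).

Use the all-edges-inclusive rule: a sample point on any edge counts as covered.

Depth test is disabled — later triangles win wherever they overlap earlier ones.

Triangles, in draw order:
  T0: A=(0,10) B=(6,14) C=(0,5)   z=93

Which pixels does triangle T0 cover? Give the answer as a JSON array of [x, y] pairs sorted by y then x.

T0:
  2·area = 30  (B↔C swapped to make it positive)
  edge (0, 10)→(0, 5): d=(0,-5) inclusive
  edge (0, 5)→(6, 14): d=(6,9) inclusive
  edge (6, 14)→(0, 10): d=(-6,-4) inclusive
    (0,3)@(1, 7): e=[5,3,22] → #
    (1,3)@(3, 7): e=[15,-15,30] → ·
    (0,4)@(1, 9): e=[5,15,10] → #
    (1,4)@(3, 9): e=[15,-3,18] → ·
    (0,5)@(1, 11): e=[5,27,-2] → ·
    (1,5)@(3, 11): e=[15,9,6] → #
    (2,5)@(5, 11): e=[25,-9,14] → ·
    (1,6)@(3, 13): e=[15,21,-6] → ·
    (2,6)@(5, 13): e=[25,3,2] → #
    (3,6)@(7, 13): e=[35,-15,10] → ·
  covered (4 px):
    · · · ·
    · · · ·
    · · · ·
    # · · ·
    # · · ·
    · # · ·
    · · # ·

Final: [[0,3],[0,4],[1,5],[2,6]]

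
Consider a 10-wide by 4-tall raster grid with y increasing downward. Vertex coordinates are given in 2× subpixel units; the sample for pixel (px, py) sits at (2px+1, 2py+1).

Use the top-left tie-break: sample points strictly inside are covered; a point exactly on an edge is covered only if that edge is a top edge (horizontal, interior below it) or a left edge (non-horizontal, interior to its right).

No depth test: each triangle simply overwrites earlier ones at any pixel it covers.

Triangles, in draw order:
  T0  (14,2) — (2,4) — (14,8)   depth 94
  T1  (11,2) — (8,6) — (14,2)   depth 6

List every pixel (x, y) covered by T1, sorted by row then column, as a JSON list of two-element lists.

T0:
  2·area = 72  (B↔C swapped to make it positive)
  edge (14, 2)→(14, 8): d=(0,6) right/bottom  bias=-1
  edge (14, 8)→(2, 4): d=(-12,-4) top-left  bias=+0
  edge (2, 4)→(14, 2): d=(12,-2) top-left  bias=+0
    (4,1)@(9, 3): e=[30,40,2] → █
    (5,1)@(11, 3): e=[18,48,6] → █
    (6,1)@(13, 3): e=[6,56,10] → █
    (7,1)@(15, 3): e=[-6,64,14] → ·
    (2,2)@(5, 5): e=[54,0,18] → █  [on edge]
    (3,2)@(7, 5): e=[42,8,22] → █
    (7,2)@(15, 5): e=[-6,40,38] → ·
    (2,3)@(5, 7): e=[54,-24,42] → ·
    (3,3)@(7, 7): e=[42,-16,46] → ·
    (4,3)@(9, 7): e=[30,-8,50] → ·
    (5,3)@(11, 7): e=[18,0,54] → █  [on edge]
    (7,3)@(15, 7): e=[-6,16,62] → ·
  covered (10 px):
    · · · · · · · · · ·
    · · · · █ █ █ · · ·
    · · █ █ █ █ █ · · ·
    · · · · · █ █ · · ·
T1:
  2·area = 12  (B↔C swapped to make it positive)
  edge (11, 2)→(14, 2): d=(3,0) top-left  bias=+0
  edge (14, 2)→(8, 6): d=(-6,4) right/bottom  bias=-1
  edge (8, 6)→(11, 2): d=(3,-4) top-left  bias=+0
    (5,1)@(11, 3): e=[3,6,3] → █
    (6,1)@(13, 3): e=[3,-2,11] → ·
    (4,2)@(9, 5): e=[9,2,1] → █
    (5,2)@(11, 5): e=[9,-6,9] → ·
    (4,3)@(9, 7): e=[15,-10,7] → ·
  covered (2 px):
    · · · · · · · · · ·
    · · · · · █ · · · ·
    · · · · █ · · · · ·
    · · · · · · · · · ·

Final: [[5,1],[4,2]]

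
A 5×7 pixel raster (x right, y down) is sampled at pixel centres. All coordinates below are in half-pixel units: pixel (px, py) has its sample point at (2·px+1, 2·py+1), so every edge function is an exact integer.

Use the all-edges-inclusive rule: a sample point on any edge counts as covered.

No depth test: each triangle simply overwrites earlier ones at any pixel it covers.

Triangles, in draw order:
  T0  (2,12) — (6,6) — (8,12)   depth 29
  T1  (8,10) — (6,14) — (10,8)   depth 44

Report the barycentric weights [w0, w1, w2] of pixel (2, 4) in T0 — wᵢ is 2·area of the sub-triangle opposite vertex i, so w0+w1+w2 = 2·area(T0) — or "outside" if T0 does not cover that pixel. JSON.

T0:
  2·area = 36
  edge (2, 12)→(6, 6): d=(4,-6) inclusive
  edge (6, 6)→(8, 12): d=(2,6) inclusive
  edge (8, 12)→(2, 12): d=(-6,0) inclusive
    (2,1)@(5, 3): e=[-18,0,54] → ·  [on edge]
    (2,4)@(5, 9): e=[6,12,18] → █
    (3,4)@(7, 9): e=[18,0,18] → █  [on edge]
    (4,4)@(9, 9): e=[30,-12,18] → ·
    (1,5)@(3, 11): e=[2,28,6] → █
    (4,5)@(9, 11): e=[38,-8,6] → ·
    (1,6)@(3, 13): e=[10,32,-6] → ·
    (2,6)@(5, 13): e=[22,20,-6] → ·
    (3,6)@(7, 13): e=[34,8,-6] → ·
  covered (5 px):
    · · · · ·
    · · · · ·
    · · · · ·
    · · · · ·
    · · █ █ ·
    · █ █ █ ·
    · · · · ·
T1:
  2·area = 4  (B↔C swapped to make it positive)
  edge (8, 10)→(10, 8): d=(2,-2) inclusive
  edge (10, 8)→(6, 14): d=(-4,6) inclusive
  edge (6, 14)→(8, 10): d=(2,-4) inclusive
    (4,4)@(9, 9): e=[0,2,2] → █  [on edge]
    (3,5)@(7, 11): e=[0,6,-2] → ·  [on edge]
    (4,5)@(9, 11): e=[4,-6,6] → ·
    (2,6)@(5, 13): e=[0,10,-6] → ·  [on edge]
  covered (1 px):
    · · · · ·
    · · · · ·
    · · · · ·
    · · · · ·
    · · · · █
    · · · · ·
    · · · · ·

Final: [12,18,6]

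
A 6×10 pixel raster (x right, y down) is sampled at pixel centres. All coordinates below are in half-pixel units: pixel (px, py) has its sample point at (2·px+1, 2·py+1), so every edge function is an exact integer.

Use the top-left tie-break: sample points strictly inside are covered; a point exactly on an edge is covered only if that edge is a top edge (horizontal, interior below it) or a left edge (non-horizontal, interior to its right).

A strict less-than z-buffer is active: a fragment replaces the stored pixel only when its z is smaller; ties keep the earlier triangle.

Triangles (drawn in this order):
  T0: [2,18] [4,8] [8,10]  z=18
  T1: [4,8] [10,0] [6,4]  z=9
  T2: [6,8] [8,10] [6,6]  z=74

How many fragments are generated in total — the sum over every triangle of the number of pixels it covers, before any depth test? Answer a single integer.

T0:
  2·area = 44
  edge (2, 18)→(4, 8): d=(2,-10) top-left  bias=+0
  edge (4, 8)→(8, 10): d=(4,2) right/bottom  bias=-1
  edge (8, 10)→(2, 18): d=(-6,8) right/bottom  bias=-1
    (2,1)@(5, 3): e=[0,-22,66] → .  [on edge]
    (2,4)@(5, 9): e=[12,2,30] → X
    (3,4)@(7, 9): e=[32,-2,14] → .
    (2,5)@(5, 11): e=[16,10,18] → X
    (3,5)@(7, 11): e=[36,6,2] → X
    (4,5)@(9, 11): e=[56,2,-14] → .
    (1,6)@(3, 13): e=[0,22,22] → X  [on edge]
    (3,6)@(7, 13): e=[40,14,-10] → .
    (1,7)@(3, 15): e=[4,30,10] → X
    (2,7)@(5, 15): e=[24,26,-6] → .
    (1,8)@(3, 17): e=[8,38,-2] → .
  covered (6 px):
    . . . . . .
    . . . . . .
    . . . . . .
    . . . . . .
    . . X . . .
    . . X X . .
    . X X . . .
    . X . . . .
    . . . . . .
    . . . . . .
T1:
  2·area = 8  (B↔C swapped to make it positive)
  edge (4, 8)→(6, 4): d=(2,-4) top-left  bias=+0
  edge (6, 4)→(10, 0): d=(4,-4) top-left  bias=+0
  edge (10, 0)→(4, 8): d=(-6,8) right/bottom  bias=-1
    (4,0)@(9, 1): e=[6,0,2] → X  [on edge]
    (5,0)@(11, 1): e=[14,8,-14] → .
    (3,1)@(7, 3): e=[2,0,6] → X  [on edge]
    (4,1)@(9, 3): e=[10,8,-10] → .
    (2,2)@(5, 5): e=[-2,0,10] → .  [on edge]
    (3,2)@(7, 5): e=[6,8,-6] → .
    (1,3)@(3, 7): e=[-6,0,14] → .  [on edge]
    (0,4)@(1, 9): e=[-10,0,18] → .  [on edge]
  covered (2 px):
    . . . . X .
    . . . X . .
    . . . . . .
    . . . . . .
    . . . . . .
    . . . . . .
    . . . . . .
    . . . . . .
    . . . . . .
    . . . . . .
T2:
  2·area = 4  (B↔C swapped to make it positive)
  edge (6, 8)→(6, 6): d=(0,-2) top-left  bias=+0
  edge (6, 6)→(8, 10): d=(2,4) right/bottom  bias=-1
  edge (8, 10)→(6, 8): d=(-2,-2) top-left  bias=+0
    (0,1)@(1, 3): e=[-10,14,0] → .  [on edge]
    (1,2)@(3, 5): e=[-6,10,0] → .  [on edge]
    (2,3)@(5, 7): e=[-2,6,0] → .  [on edge]
    (3,4)@(7, 9): e=[2,2,0] → X  [on edge]
    (4,4)@(9, 9): e=[6,-6,4] → .
    (3,5)@(7, 11): e=[2,6,-4] → .
    (4,5)@(9, 11): e=[6,-2,0] → .  [on edge]
    (5,6)@(11, 13): e=[10,-6,0] → .  [on edge]
  covered (1 px):
    . . . . . .
    . . . . . .
    . . . . . .
    . . . . . .
    . . . X . .
    . . . . . .
    . . . . . .
    . . . . . .
    . . . . . .
    . . . . . .

Result: 9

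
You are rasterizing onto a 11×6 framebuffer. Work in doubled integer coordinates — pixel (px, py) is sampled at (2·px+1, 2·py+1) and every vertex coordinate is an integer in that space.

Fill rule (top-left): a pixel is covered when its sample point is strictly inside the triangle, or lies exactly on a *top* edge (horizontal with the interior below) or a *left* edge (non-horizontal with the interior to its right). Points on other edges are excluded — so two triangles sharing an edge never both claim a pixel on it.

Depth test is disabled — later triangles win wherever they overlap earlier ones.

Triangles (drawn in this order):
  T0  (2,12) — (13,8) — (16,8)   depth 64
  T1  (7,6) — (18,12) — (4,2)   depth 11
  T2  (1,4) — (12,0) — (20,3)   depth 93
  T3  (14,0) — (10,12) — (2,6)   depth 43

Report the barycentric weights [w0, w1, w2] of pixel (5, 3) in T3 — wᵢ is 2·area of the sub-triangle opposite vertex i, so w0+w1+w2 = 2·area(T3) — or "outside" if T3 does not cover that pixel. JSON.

T0:
  2·area = 12
  edge (2, 12)→(13, 8): d=(11,-4) top-left  bias=+0
  edge (13, 8)→(16, 8): d=(3,0) top-left  bias=+0
  edge (16, 8)→(2, 12): d=(-14,4) right/bottom  bias=-1
    (5,4)@(11, 9): e=[3,3,6] → █
    (6,4)@(13, 9): e=[11,3,-2] → ·
    (2,5)@(5, 11): e=[1,9,2] → █
    (3,5)@(7, 11): e=[9,9,-6] → ·
    (5,5)@(11, 11): e=[25,9,-22] → ·
  covered (2 px):
    · · · · · · · · · · ·
    · · · · · · · · · · ·
    · · · · · · · · · · ·
    · · · · · · · · · · ·
    · · · · · █ · · · · ·
    · · █ · · · · · · · ·
T1:
  2·area = 26  (B↔C swapped to make it positive)
  edge (7, 6)→(4, 2): d=(-3,-4) top-left  bias=+0
  edge (4, 2)→(18, 12): d=(14,10) right/bottom  bias=-1
  edge (18, 12)→(7, 6): d=(-11,-6) top-left  bias=+0
    (2,1)@(5, 3): e=[1,4,21] → █
    (3,1)@(7, 3): e=[9,-16,33] → ·
    (2,2)@(5, 5): e=[-5,32,-1] → ·
    (3,2)@(7, 5): e=[3,12,11] → █
    (4,2)@(9, 5): e=[11,-8,23] → ·
    (3,3)@(7, 7): e=[-3,40,-11] → ·
    (4,3)@(9, 7): e=[5,20,1] → █
    (5,3)@(11, 7): e=[13,0,13] → ·  [on edge]
    (4,4)@(9, 9): e=[-1,48,-21] → ·
    (6,4)@(13, 9): e=[15,8,3] → █
    (7,4)@(15, 9): e=[23,-12,15] → ·
    (6,5)@(13, 11): e=[9,36,-19] → ·
  covered (4 px):
    · · · · · · · · · · ·
    · · █ · · · · · · · ·
    · · · █ · · · · · · ·
    · · · · █ · · · · · ·
    · · · · · · █ · · · ·
    · · · · · · · · · · ·
T2:
  2·area = 65
  edge (1, 4)→(12, 0): d=(11,-4) top-left  bias=+0
  edge (12, 0)→(20, 3): d=(8,3) right/bottom  bias=-1
  edge (20, 3)→(1, 4): d=(-19,1) right/bottom  bias=-1
    (5,0)@(11, 1): e=[7,11,47] → █
    (6,0)@(13, 1): e=[15,5,45] → █
    (7,0)@(15, 1): e=[23,-1,43] → ·
    (2,1)@(5, 3): e=[5,45,15] → █
    (3,1)@(7, 3): e=[13,39,13] → █
    (4,1)@(9, 3): e=[21,33,11] → █
    (7,1)@(15, 3): e=[45,15,5] → █
    (8,1)@(17, 3): e=[53,9,3] → █
    (9,1)@(19, 3): e=[61,3,1] → █
    (10,1)@(21, 3): e=[69,-3,-1] → ·
    (2,2)@(5, 5): e=[27,61,-23] → ·
    (3,2)@(7, 5): e=[35,55,-25] → ·
  covered (10 px):
    · · · · · █ █ · · · ·
    · · █ █ █ █ █ █ █ █ ·
    · · · · · · · · · · ·
    · · · · · · · · · · ·
    · · · · · · · · · · ·
    · · · · · · · · · · ·
T3:
  2·area = 120
  edge (14, 0)→(10, 12): d=(-4,12) right/bottom  bias=-1
  edge (10, 12)→(2, 6): d=(-8,-6) top-left  bias=+0
  edge (2, 6)→(14, 0): d=(12,-6) top-left  bias=+0
    (6,0)@(13, 1): e=[8,106,6] → █
    (7,0)@(15, 1): e=[-16,118,18] → ·
    (4,1)@(9, 3): e=[48,66,6] → █
    (5,1)@(11, 3): e=[24,78,18] → █
    (6,1)@(13, 3): e=[0,90,30] → ·  [on edge]
    (2,2)@(5, 5): e=[88,26,6] → █
    (3,2)@(7, 5): e=[64,38,18] → █
    (6,2)@(13, 5): e=[-8,74,54] → ·
    (2,3)@(5, 7): e=[80,10,30] → █
    (6,3)@(13, 7): e=[-16,58,78] → ·
    (2,4)@(5, 9): e=[72,-6,54] → ·
    (3,4)@(7, 9): e=[48,6,66] → █
    (5,4)@(11, 9): e=[0,30,90] → ·  [on edge]
  covered (14 px):
    · · · · · · █ · · · ·
    · · · · █ █ · · · · ·
    · · █ █ █ █ · · · · ·
    · · █ █ █ █ · · · · ·
    · · · █ █ · · · · · ·
    · · · · █ · · · · · ·

Answer: [46,66,8]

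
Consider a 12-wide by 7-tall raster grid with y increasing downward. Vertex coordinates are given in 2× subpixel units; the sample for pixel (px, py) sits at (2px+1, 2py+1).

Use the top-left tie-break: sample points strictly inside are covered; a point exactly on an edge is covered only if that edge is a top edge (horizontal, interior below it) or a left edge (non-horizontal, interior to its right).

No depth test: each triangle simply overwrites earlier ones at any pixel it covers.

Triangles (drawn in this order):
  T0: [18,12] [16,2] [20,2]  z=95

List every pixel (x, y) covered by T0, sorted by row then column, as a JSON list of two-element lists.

T0:
  2·area = 40
  edge (18, 12)→(16, 2): d=(-2,-10) top-left  bias=+0
  edge (16, 2)→(20, 2): d=(4,0) top-left  bias=+0
  edge (20, 2)→(18, 12): d=(-2,10) right/bottom  bias=-1
    (8,1)@(17, 3): e=[8,4,28] → X
    (9,1)@(19, 3): e=[28,4,8] → X
    (10,1)@(21, 3): e=[48,4,-12] → .
    (8,2)@(17, 5): e=[4,12,24] → X
    (10,2)@(21, 5): e=[44,12,-16] → .
    (8,3)@(17, 7): e=[0,20,20] → X  [on edge]
    (9,3)@(19, 7): e=[20,20,0] → .  [on edge]
    (8,4)@(17, 9): e=[-4,28,16] → .
  covered (5 px):
    . . . . . . . . . . . .
    . . . . . . . . X X . .
    . . . . . . . . X X . .
    . . . . . . . . X . . .
    . . . . . . . . . . . .
    . . . . . . . . . . . .
    . . . . . . . . . . . .

Answer: [[8,1],[9,1],[8,2],[9,2],[8,3]]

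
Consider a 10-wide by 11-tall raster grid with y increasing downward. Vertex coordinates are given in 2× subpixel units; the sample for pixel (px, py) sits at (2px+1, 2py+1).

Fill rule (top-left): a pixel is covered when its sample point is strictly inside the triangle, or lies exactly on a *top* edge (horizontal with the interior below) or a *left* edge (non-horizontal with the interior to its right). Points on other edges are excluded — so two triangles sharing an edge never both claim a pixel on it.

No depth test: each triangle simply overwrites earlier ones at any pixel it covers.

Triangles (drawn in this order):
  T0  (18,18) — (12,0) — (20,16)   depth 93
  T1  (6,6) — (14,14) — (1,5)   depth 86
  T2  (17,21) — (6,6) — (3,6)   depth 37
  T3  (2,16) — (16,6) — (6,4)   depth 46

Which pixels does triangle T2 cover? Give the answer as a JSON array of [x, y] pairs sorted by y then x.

T0:
  2·area = 48
  edge (18, 18)→(12, 0): d=(-6,-18) top-left  bias=+0
  edge (12, 0)→(20, 16): d=(8,16) right/bottom  bias=-1
  edge (20, 16)→(18, 18): d=(-2,2) right/bottom  bias=-1
    (6,1)@(13, 3): e=[0,8,40] → X  [on edge]
    (7,1)@(15, 3): e=[36,-24,36] → .
    (6,2)@(13, 5): e=[-12,24,36] → .
    (7,3)@(15, 7): e=[12,8,28] → X
    (8,3)@(17, 7): e=[48,-24,24] → .
    (7,4)@(15, 9): e=[0,24,24] → X  [on edge]
    (8,4)@(17, 9): e=[36,-8,20] → .
    (7,5)@(15, 11): e=[-12,40,20] → .
    (8,5)@(17, 11): e=[24,8,16] → X
    (9,5)@(19, 11): e=[60,-24,12] → .
    (8,6)@(17, 13): e=[12,24,12] → X
    (9,6)@(19, 13): e=[48,-8,8] → .
    (8,7)@(17, 15): e=[0,40,8] → X  [on edge]
    (9,8)@(19, 17): e=[24,24,0] → .  [on edge]
    (8,9)@(17, 19): e=[-24,72,0] → .  [on edge]
    (7,10)@(15, 21): e=[-72,120,0] → .  [on edge]
    (9,10)@(19, 21): e=[0,56,-8] → .  [on edge]
  covered (7 px):
    . . . . . . . . . .
    . . . . . . X . . .
    . . . . . . . . . .
    . . . . . . . X . .
    . . . . . . . X . .
    . . . . . . . . X .
    . . . . . . . . X .
    . . . . . . . . X X
    . . . . . . . . . .
    . . . . . . . . . .
    . . . . . . . . . .
T1:
  2·area = 32
  edge (6, 6)→(14, 14): d=(8,8) right/bottom  bias=-1
  edge (14, 14)→(1, 5): d=(-13,-9) top-left  bias=+0
  edge (1, 5)→(6, 6): d=(5,1) right/bottom  bias=-1
    (0,0)@(1, 1): e=[0,52,-20] → .  [on edge]
    (1,1)@(3, 3): e=[0,44,-12] → .  [on edge]
    (0,2)@(1, 5): e=[32,0,0] → .  [on edge]
    (2,2)@(5, 5): e=[0,36,-4] → .  [on edge]
    (2,3)@(5, 7): e=[16,10,6] → X
    (3,3)@(7, 7): e=[0,28,4] → .  [on edge]
    (5,3)@(11, 7): e=[-32,64,0] → .  [on edge]
    (2,4)@(5, 9): e=[32,-16,16] → .
    (3,4)@(7, 9): e=[16,2,14] → X
    (4,4)@(9, 9): e=[0,20,12] → .  [on edge]
    (3,5)@(7, 11): e=[32,-24,24] → .
    (5,5)@(11, 11): e=[0,12,20] → .  [on edge]
    (6,6)@(13, 13): e=[0,4,28] → .  [on edge]
    (7,7)@(15, 15): e=[0,-4,36] → .  [on edge]
    (8,8)@(17, 17): e=[0,-12,44] → .  [on edge]
    (9,9)@(19, 19): e=[0,-20,52] → .  [on edge]
  covered (2 px):
    . . . . . . . . . .
    . . . . . . . . . .
    . . . . . . . . . .
    . . X . . . . . . .
    . . . X . . . . . .
    . . . . . . . . . .
    . . . . . . . . . .
    . . . . . . . . . .
    . . . . . . . . . .
    . . . . . . . . . .
    . . . . . . . . . .
T2:
  2·area = 45  (B↔C swapped to make it positive)
  edge (17, 21)→(3, 6): d=(-14,-15) top-left  bias=+0
  edge (3, 6)→(6, 6): d=(3,0) top-left  bias=+0
  edge (6, 6)→(17, 21): d=(11,15) right/bottom  bias=-1
    (2,3)@(5, 7): e=[16,3,26] → X
    (3,3)@(7, 7): e=[46,3,-4] → .
    (2,4)@(5, 9): e=[-12,9,48] → .
    (3,4)@(7, 9): e=[18,9,18] → X
    (4,4)@(9, 9): e=[48,9,-12] → .
    (3,5)@(7, 11): e=[-10,15,40] → .
    (4,5)@(9, 11): e=[20,15,10] → X
    (5,5)@(11, 11): e=[50,15,-20] → .
    (4,6)@(9, 13): e=[-8,21,32] → .
    (5,6)@(11, 13): e=[22,21,2] → X
    (6,6)@(13, 13): e=[52,21,-28] → .
    (5,7)@(11, 15): e=[-6,27,24] → .
    (8,10)@(17, 21): e=[0,45,0] → .  [on edge]
  covered (4 px):
    . . . . . . . . . .
    . . . . . . . . . .
    . . . . . . . . . .
    . . X . . . . . . .
    . . . X . . . . . .
    . . . . X . . . . .
    . . . . . X . . . .
    . . . . . . . . . .
    . . . . . . . . . .
    . . . . . . . . . .
    . . . . . . . . . .
T3:
  2·area = 128  (B↔C swapped to make it positive)
  edge (2, 16)→(6, 4): d=(4,-12) top-left  bias=+0
  edge (6, 4)→(16, 6): d=(10,2) right/bottom  bias=-1
  edge (16, 6)→(2, 16): d=(-14,10) right/bottom  bias=-1
    (3,0)@(7, 1): e=[0,-32,160] → .  [on edge]
    (0,1)@(1, 3): e=[-64,0,192] → .  [on edge]
    (3,2)@(7, 5): e=[16,8,104] → X
    (4,2)@(9, 5): e=[40,4,84] → X
    (5,2)@(11, 5): e=[64,0,64] → .  [on edge]
    (2,3)@(5, 7): e=[0,32,96] → X  [on edge]
    (5,3)@(11, 7): e=[72,20,36] → X
    (6,3)@(13, 7): e=[96,16,16] → X
    (7,3)@(15, 7): e=[120,12,-4] → .
    (2,4)@(5, 9): e=[8,52,68] → X
    (6,4)@(13, 9): e=[104,36,-12] → .
    (2,5)@(5, 11): e=[16,72,40] → X
    (4,5)@(9, 11): e=[64,64,0] → .  [on edge]
    (1,6)@(3, 13): e=[0,96,32] → X  [on edge]
    (0,9)@(1, 19): e=[0,160,-32] → .  [on edge]
  covered (16 px):
    . . . . . . . . . .
    . . . . . . . . . .
    . . . X X . . . . .
    . . X X X X X . . .
    . . X X X X . . . .
    . . X X . . . . . .
    . X X . . . . . . .
    . X . . . . . . . .
    . . . . . . . . . .
    . . . . . . . . . .
    . . . . . . . . . .

Result: [[2,3],[3,4],[4,5],[5,6]]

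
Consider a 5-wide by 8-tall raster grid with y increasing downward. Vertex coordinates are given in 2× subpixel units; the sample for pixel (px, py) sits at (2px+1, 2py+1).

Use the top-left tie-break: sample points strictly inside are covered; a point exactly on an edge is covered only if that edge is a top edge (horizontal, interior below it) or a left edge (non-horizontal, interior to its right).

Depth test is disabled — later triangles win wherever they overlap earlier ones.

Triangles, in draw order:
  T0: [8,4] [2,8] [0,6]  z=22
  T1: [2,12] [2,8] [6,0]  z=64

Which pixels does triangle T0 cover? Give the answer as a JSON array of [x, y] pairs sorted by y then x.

T0:
  2·area = 20
  edge (8, 4)→(2, 8): d=(-6,4) right/bottom  bias=-1
  edge (2, 8)→(0, 6): d=(-2,-2) top-left  bias=+0
  edge (0, 6)→(8, 4): d=(8,-2) top-left  bias=+0
    (2,2)@(5, 5): e=[6,12,2] → █
    (3,2)@(7, 5): e=[-2,16,6] → ·
    (0,3)@(1, 7): e=[10,0,10] → █  [on edge]
    (1,3)@(3, 7): e=[2,4,14] → █
    (2,3)@(5, 7): e=[-6,8,18] → ·
    (0,4)@(1, 9): e=[-2,-4,26] → ·
    (1,4)@(3, 9): e=[-10,0,30] → ·  [on edge]
    (2,5)@(5, 11): e=[-30,0,50] → ·  [on edge]
    (3,6)@(7, 13): e=[-50,0,70] → ·  [on edge]
    (4,7)@(9, 15): e=[-70,0,90] → ·  [on edge]
  covered (3 px):
    · · · · ·
    · · · · ·
    · · █ · ·
    █ █ · · ·
    · · · · ·
    · · · · ·
    · · · · ·
    · · · · ·
T1:
  2·area = 16
  edge (2, 12)→(2, 8): d=(0,-4) top-left  bias=+0
  edge (2, 8)→(6, 0): d=(4,-8) top-left  bias=+0
  edge (6, 0)→(2, 12): d=(-4,12) right/bottom  bias=-1
    (2,1)@(5, 3): e=[12,4,0] → ·  [on edge]
    (1,3)@(3, 7): e=[4,4,8] → █
    (2,3)@(5, 7): e=[12,20,-16] → ·
    (1,4)@(3, 9): e=[4,12,0] → ·  [on edge]
    (0,7)@(1, 15): e=[-4,20,0] → ·  [on edge]
  covered (1 px):
    · · · · ·
    · · · · ·
    · · · · ·
    · █ · · ·
    · · · · ·
    · · · · ·
    · · · · ·
    · · · · ·

Final: [[2,2],[0,3],[1,3]]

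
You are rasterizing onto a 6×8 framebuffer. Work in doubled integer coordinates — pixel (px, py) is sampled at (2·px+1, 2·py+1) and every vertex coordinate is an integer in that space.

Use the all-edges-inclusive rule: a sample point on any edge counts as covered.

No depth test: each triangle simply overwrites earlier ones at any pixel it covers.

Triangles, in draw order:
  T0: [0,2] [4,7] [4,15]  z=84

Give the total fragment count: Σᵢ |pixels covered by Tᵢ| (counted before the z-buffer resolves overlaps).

T0:
  2·area = 32
  edge (0, 2)→(4, 7): d=(4,5) inclusive
  edge (4, 7)→(4, 15): d=(0,8) inclusive
  edge (4, 15)→(0, 2): d=(-4,-13) inclusive
    (0,2)@(1, 5): e=[7,24,1] → █
    (1,2)@(3, 5): e=[-3,8,27] → ·
    (0,3)@(1, 7): e=[15,24,-7] → ·
    (1,3)@(3, 7): e=[5,8,19] → █
    (2,3)@(5, 7): e=[-5,-8,45] → ·
    (1,4)@(3, 9): e=[13,8,11] → █
    (2,4)@(5, 9): e=[3,-8,37] → ·
    (1,5)@(3, 11): e=[21,8,3] → █
    (2,5)@(5, 11): e=[11,-8,29] → ·
    (1,6)@(3, 13): e=[29,8,-5] → ·
  covered (4 px):
    · · · · · ·
    · · · · · ·
    █ · · · · ·
    · █ · · · ·
    · █ · · · ·
    · █ · · · ·
    · · · · · ·
    · · · · · ·

Result: 4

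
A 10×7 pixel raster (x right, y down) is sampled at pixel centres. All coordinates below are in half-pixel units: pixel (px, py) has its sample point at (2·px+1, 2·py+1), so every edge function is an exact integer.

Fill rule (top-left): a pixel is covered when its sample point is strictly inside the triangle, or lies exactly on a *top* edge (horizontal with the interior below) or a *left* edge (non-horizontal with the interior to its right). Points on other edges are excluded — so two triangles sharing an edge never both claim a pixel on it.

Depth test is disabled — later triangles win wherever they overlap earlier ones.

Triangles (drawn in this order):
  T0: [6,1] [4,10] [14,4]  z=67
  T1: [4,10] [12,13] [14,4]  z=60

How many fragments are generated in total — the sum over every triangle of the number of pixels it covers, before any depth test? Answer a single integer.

T0:
  2·area = 78  (B↔C swapped to make it positive)
  edge (6, 1)→(14, 4): d=(8,3) right/bottom  bias=-1
  edge (14, 4)→(4, 10): d=(-10,6) right/bottom  bias=-1
  edge (4, 10)→(6, 1): d=(2,-9) top-left  bias=+0
    (9,0)@(19, 1): e=[-39,0,117] → ·  [on edge]
    (3,1)@(7, 3): e=[13,52,13] → #
    (4,1)@(9, 3): e=[7,40,31] → #
    (5,1)@(11, 3): e=[1,28,49] → #
    (6,1)@(13, 3): e=[-5,16,67] → ·
    (3,2)@(7, 5): e=[29,32,17] → #
    (6,2)@(13, 5): e=[11,-4,71] → ·
    (2,3)@(5, 7): e=[51,24,3] → #
    (4,3)@(9, 7): e=[39,0,39] → ·  [on edge]
    (5,3)@(11, 7): e=[33,-12,57] → ·
    (2,4)@(5, 9): e=[67,4,7] → #
    (3,4)@(7, 9): e=[61,-8,25] → ·
  covered (9 px):
    · · · · · · · · · ·
    · · · # # # · · · ·
    · · · # # # · · · ·
    · · # # · · · · · ·
    · · # · · · · · · ·
    · · · · · · · · · ·
    · · · · · · · · · ·
T1:
  2·area = 78  (B↔C swapped to make it positive)
  edge (4, 10)→(14, 4): d=(10,-6) top-left  bias=+0
  edge (14, 4)→(12, 13): d=(-2,9) right/bottom  bias=-1
  edge (12, 13)→(4, 10): d=(-8,-3) top-left  bias=+0
    (9,0)@(19, 1): e=[0,-39,117] → ·  [on edge]
    (6,2)@(13, 5): e=[4,7,67] → #
    (7,2)@(15, 5): e=[16,-11,73] → ·
    (4,3)@(9, 7): e=[0,39,39] → #  [on edge]
    (5,3)@(11, 7): e=[12,21,45] → #
    (7,3)@(15, 7): e=[36,-15,57] → ·
    (3,4)@(7, 9): e=[8,53,17] → #
    (6,4)@(13, 9): e=[44,-1,35] → ·
    (3,5)@(7, 11): e=[28,49,1] → #
    (6,5)@(13, 11): e=[64,-5,19] → ·
    (3,6)@(7, 13): e=[48,45,-15] → ·
    (4,6)@(9, 13): e=[60,27,-9] → ·
  covered (10 px):
    · · · · · · · · · ·
    · · · · · · · · · ·
    · · · · · · # · · ·
    · · · · # # # · · ·
    · · · # # # · · · ·
    · · · # # # · · · ·
    · · · · · · · · · ·

Result: 19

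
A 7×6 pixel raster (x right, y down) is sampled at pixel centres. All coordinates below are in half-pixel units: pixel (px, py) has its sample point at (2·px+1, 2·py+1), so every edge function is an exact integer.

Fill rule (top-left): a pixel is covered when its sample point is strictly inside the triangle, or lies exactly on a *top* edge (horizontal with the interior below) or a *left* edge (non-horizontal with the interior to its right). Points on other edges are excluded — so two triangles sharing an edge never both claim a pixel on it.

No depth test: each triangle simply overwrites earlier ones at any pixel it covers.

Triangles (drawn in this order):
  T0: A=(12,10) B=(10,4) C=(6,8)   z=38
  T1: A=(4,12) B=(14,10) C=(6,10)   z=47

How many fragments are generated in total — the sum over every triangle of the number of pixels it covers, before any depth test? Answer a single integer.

T0:
  2·area = 32  (B↔C swapped to make it positive)
  edge (12, 10)→(6, 8): d=(-6,-2) top-left  bias=+0
  edge (6, 8)→(10, 4): d=(4,-4) top-left  bias=+0
  edge (10, 4)→(12, 10): d=(2,6) right/bottom  bias=-1
    (4,0)@(9, 1): e=[48,-16,0] → ·  [on edge]
    (6,0)@(13, 1): e=[56,0,-24] → ·  [on edge]
    (5,1)@(11, 3): e=[40,0,-8] → ·  [on edge]
    (4,2)@(9, 5): e=[24,0,8] → #  [on edge]
    (5,2)@(11, 5): e=[28,8,-4] → ·
    (1,3)@(3, 7): e=[0,-16,48] → ·  [on edge]
    (3,3)@(7, 7): e=[8,0,24] → #  [on edge]
    (5,3)@(11, 7): e=[16,16,0] → ·  [on edge]
    (2,4)@(5, 9): e=[-8,0,40] → ·  [on edge]
    (3,4)@(7, 9): e=[-4,8,28] → ·
    (4,4)@(9, 9): e=[0,16,16] → #  [on edge]
    (5,4)@(11, 9): e=[4,24,4] → #
    (1,5)@(3, 11): e=[-24,0,56] → ·  [on edge]
  covered (5 px):
    · · · · · · ·
    · · · · · · ·
    · · · · # · ·
    · · · # # · ·
    · · · · # # ·
    · · · · · · ·
T1:
  2·area = 16  (B↔C swapped to make it positive)
  edge (4, 12)→(6, 10): d=(2,-2) top-left  bias=+0
  edge (6, 10)→(14, 10): d=(8,0) top-left  bias=+0
  edge (14, 10)→(4, 12): d=(-10,2) right/bottom  bias=-1
    (6,1)@(13, 3): e=[0,-56,72] → ·  [on edge]
    (5,2)@(11, 5): e=[0,-40,56] → ·  [on edge]
    (4,3)@(9, 7): e=[0,-24,40] → ·  [on edge]
    (3,4)@(7, 9): e=[0,-8,24] → ·  [on edge]
    (2,5)@(5, 11): e=[0,8,8] → #  [on edge]
    (3,5)@(7, 11): e=[4,8,4] → #
    (4,5)@(9, 11): e=[8,8,0] → ·  [on edge]
  covered (2 px):
    · · · · · · ·
    · · · · · · ·
    · · · · · · ·
    · · · · · · ·
    · · · · · · ·
    · · # # · · ·

Result: 7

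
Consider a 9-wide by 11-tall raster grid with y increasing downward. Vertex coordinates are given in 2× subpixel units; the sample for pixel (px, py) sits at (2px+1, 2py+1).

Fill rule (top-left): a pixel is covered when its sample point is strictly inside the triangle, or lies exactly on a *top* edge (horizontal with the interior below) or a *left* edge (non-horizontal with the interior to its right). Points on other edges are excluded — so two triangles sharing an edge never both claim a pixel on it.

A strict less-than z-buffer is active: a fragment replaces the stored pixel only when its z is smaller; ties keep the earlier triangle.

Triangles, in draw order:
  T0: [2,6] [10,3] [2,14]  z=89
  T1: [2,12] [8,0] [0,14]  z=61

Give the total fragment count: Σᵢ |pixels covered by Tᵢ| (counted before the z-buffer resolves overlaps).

T0:
  2·area = 64
  edge (2, 6)→(10, 3): d=(8,-3) top-left  bias=+0
  edge (10, 3)→(2, 14): d=(-8,11) right/bottom  bias=-1
  edge (2, 14)→(2, 6): d=(0,-8) top-left  bias=+0
    (2,2)@(5, 5): e=[1,39,24] → X
    (3,2)@(7, 5): e=[7,17,40] → X
    (4,2)@(9, 5): e=[13,-5,56] → .
    (1,3)@(3, 7): e=[11,45,8] → X
    (4,3)@(9, 7): e=[29,-21,56] → .
    (1,4)@(3, 9): e=[27,29,8] → X
    (3,4)@(7, 9): e=[39,-15,40] → .
    (1,5)@(3, 11): e=[43,13,8] → X
    (2,5)@(5, 11): e=[49,-9,24] → .
    (1,6)@(3, 13): e=[59,-3,8] → .
  covered (8 px):
    . . . . . . . . .
    . . . . . . . . .
    . . X X . . . . .
    . X X X . . . . .
    . X X . . . . . .
    . X . . . . . . .
    . . . . . . . . .
    . . . . . . . . .
    . . . . . . . . .
    . . . . . . . . .
    . . . . . . . . .
T1:
  2·area = 12  (B↔C swapped to make it positive)
  edge (2, 12)→(0, 14): d=(-2,2) right/bottom  bias=-1
  edge (0, 14)→(8, 0): d=(8,-14) top-left  bias=+0
  edge (8, 0)→(2, 12): d=(-6,12) right/bottom  bias=-1
    (6,0)@(13, 1): e=[0,78,-66] → .  [on edge]
    (5,1)@(11, 3): e=[0,66,-54] → .  [on edge]
    (4,2)@(9, 5): e=[0,54,-42] → .  [on edge]
    (3,3)@(7, 7): e=[0,42,-30] → .  [on edge]
    (1,4)@(3, 9): e=[4,2,6] → X
    (2,4)@(5, 9): e=[0,30,-18] → .  [on edge]
    (1,5)@(3, 11): e=[0,18,-6] → .  [on edge]
    (0,6)@(1, 13): e=[0,6,6] → .  [on edge]
  covered (1 px):
    . . . . . . . . .
    . . . . . . . . .
    . . . . . . . . .
    . . . . . . . . .
    . X . . . . . . .
    . . . . . . . . .
    . . . . . . . . .
    . . . . . . . . .
    . . . . . . . . .
    . . . . . . . . .
    . . . . . . . . .

Final: 9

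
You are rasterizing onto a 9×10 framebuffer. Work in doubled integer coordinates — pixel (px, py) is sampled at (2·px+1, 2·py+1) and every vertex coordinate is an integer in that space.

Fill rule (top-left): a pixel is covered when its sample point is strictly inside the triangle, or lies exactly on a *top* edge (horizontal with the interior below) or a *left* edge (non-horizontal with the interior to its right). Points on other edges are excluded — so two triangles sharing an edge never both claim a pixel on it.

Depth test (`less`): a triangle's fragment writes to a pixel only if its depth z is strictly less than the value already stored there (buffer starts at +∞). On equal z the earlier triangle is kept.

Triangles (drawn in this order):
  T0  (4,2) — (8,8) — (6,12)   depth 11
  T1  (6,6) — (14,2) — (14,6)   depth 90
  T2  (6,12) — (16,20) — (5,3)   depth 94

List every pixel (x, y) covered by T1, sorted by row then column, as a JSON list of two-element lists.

T0:
  2·area = 28
  edge (4, 2)→(8, 8): d=(4,6) right/bottom  bias=-1
  edge (8, 8)→(6, 12): d=(-2,4) right/bottom  bias=-1
  edge (6, 12)→(4, 2): d=(-2,-10) top-left  bias=+0
    (2,2)@(5, 5): e=[6,18,4] → █
    (3,2)@(7, 5): e=[-6,10,24] → ·
    (2,3)@(5, 7): e=[14,14,0] → █  [on edge]
    (3,3)@(7, 7): e=[2,6,20] → █
    (4,3)@(9, 7): e=[-10,-2,40] → ·
    (2,4)@(5, 9): e=[22,10,-4] → ·
    (3,4)@(7, 9): e=[10,2,16] → █
    (4,4)@(9, 9): e=[-2,-6,36] → ·
    (3,5)@(7, 11): e=[18,-2,12] → ·
    (3,8)@(7, 17): e=[42,-14,0] → ·  [on edge]
  covered (4 px):
    · · · · · · · · ·
    · · · · · · · · ·
    · · █ · · · · · ·
    · · █ █ · · · · ·
    · · · █ · · · · ·
    · · · · · · · · ·
    · · · · · · · · ·
    · · · · · · · · ·
    · · · · · · · · ·
    · · · · · · · · ·
T1:
  2·area = 32
  edge (6, 6)→(14, 2): d=(8,-4) top-left  bias=+0
  edge (14, 2)→(14, 6): d=(0,4) right/bottom  bias=-1
  edge (14, 6)→(6, 6): d=(-8,0) right/bottom  bias=-1
    (6,1)@(13, 3): e=[4,4,24] → █
    (7,1)@(15, 3): e=[12,-4,24] → ·
    (4,2)@(9, 5): e=[4,20,8] → █
    (5,2)@(11, 5): e=[12,12,8] → █
    (7,2)@(15, 5): e=[28,-4,8] → ·
    (4,3)@(9, 7): e=[20,20,-8] → ·
    (5,3)@(11, 7): e=[28,12,-8] → ·
    (6,3)@(13, 7): e=[36,4,-8] → ·
  covered (4 px):
    · · · · · · · · ·
    · · · · · · █ · ·
    · · · · █ █ █ · ·
    · · · · · · · · ·
    · · · · · · · · ·
    · · · · · · · · ·
    · · · · · · · · ·
    · · · · · · · · ·
    · · · · · · · · ·
    · · · · · · · · ·
T2:
  2·area = 82  (B↔C swapped to make it positive)
  edge (6, 12)→(5, 3): d=(-1,-9) top-left  bias=+0
  edge (5, 3)→(16, 20): d=(11,17) right/bottom  bias=-1
  edge (16, 20)→(6, 12): d=(-10,-8) top-left  bias=+0
    (2,1)@(5, 3): e=[0,0,82] → ·  [on edge]
    (3,3)@(7, 7): e=[14,10,58] → █
    (4,3)@(9, 7): e=[32,-24,74] → ·
    (3,4)@(7, 9): e=[12,32,38] → █
    (4,4)@(9, 9): e=[30,-2,54] → ·
    (3,5)@(7, 11): e=[10,54,18] → █
    (4,5)@(9, 11): e=[28,20,34] → █
    (5,5)@(11, 11): e=[46,-14,50] → ·
    (3,6)@(7, 13): e=[8,76,-2] → ·
    (4,6)@(9, 13): e=[26,42,14] → █
    (5,6)@(11, 13): e=[44,8,30] → █
    (6,6)@(13, 13): e=[62,-26,46] → ·
  covered (9 px):
    · · · · · · · · ·
    · · · · · · · · ·
    · · · · · · · · ·
    · · · █ · · · · ·
    · · · █ · · · · ·
    · · · █ █ · · · ·
    · · · · █ █ · · ·
    · · · · · █ · · ·
    · · · · · · █ · ·
    · · · · · · · █ ·

Final: [[6,1],[4,2],[5,2],[6,2]]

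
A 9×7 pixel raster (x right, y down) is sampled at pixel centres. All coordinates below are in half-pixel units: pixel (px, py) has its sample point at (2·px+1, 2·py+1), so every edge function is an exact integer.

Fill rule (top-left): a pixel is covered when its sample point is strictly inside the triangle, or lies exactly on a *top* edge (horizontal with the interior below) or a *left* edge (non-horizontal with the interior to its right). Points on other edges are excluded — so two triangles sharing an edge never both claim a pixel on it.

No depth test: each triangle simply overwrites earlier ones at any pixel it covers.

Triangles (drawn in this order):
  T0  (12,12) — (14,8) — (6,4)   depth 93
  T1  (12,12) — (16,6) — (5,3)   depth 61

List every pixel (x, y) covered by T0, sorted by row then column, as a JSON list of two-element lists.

T0:
  2·area = 40  (B↔C swapped to make it positive)
  edge (12, 12)→(6, 4): d=(-6,-8) top-left  bias=+0
  edge (6, 4)→(14, 8): d=(8,4) right/bottom  bias=-1
  edge (14, 8)→(12, 12): d=(-2,4) right/bottom  bias=-1
    (3,2)@(7, 5): e=[2,4,34] → X
    (4,2)@(9, 5): e=[18,-4,26] → .
    (3,3)@(7, 7): e=[-10,20,30] → .
    (4,3)@(9, 7): e=[6,12,22] → X
    (5,3)@(11, 7): e=[22,4,14] → X
    (6,3)@(13, 7): e=[38,-4,6] → .
    (4,4)@(9, 9): e=[-6,28,18] → .
    (5,4)@(11, 9): e=[10,20,10] → X
    (6,4)@(13, 9): e=[26,12,2] → X
    (7,4)@(15, 9): e=[42,4,-6] → .
    (5,5)@(11, 11): e=[-2,36,6] → .
    (6,5)@(13, 11): e=[14,28,-2] → .
  covered (5 px):
    . . . . . . . . .
    . . . . . . . . .
    . . . X . . . . .
    . . . . X X . . .
    . . . . . X X . .
    . . . . . . . . .
    . . . . . . . . .
T1:
  2·area = 78  (B↔C swapped to make it positive)
  edge (12, 12)→(5, 3): d=(-7,-9) top-left  bias=+0
  edge (5, 3)→(16, 6): d=(11,3) right/bottom  bias=-1
  edge (16, 6)→(12, 12): d=(-4,6) right/bottom  bias=-1
    (2,1)@(5, 3): e=[0,0,78] → .  [on edge]
    (3,2)@(7, 5): e=[4,16,58] → X
    (4,2)@(9, 5): e=[22,10,46] → X
    (5,2)@(11, 5): e=[40,4,34] → X
    (6,2)@(13, 5): e=[58,-2,22] → .
    (3,3)@(7, 7): e=[-10,38,50] → .
    (4,3)@(9, 7): e=[8,32,38] → X
    (6,3)@(13, 7): e=[44,20,14] → X
    (7,3)@(15, 7): e=[62,14,2] → X
    (8,3)@(17, 7): e=[80,8,-10] → .
    (4,4)@(9, 9): e=[-6,54,30] → .
    (5,4)@(11, 9): e=[12,48,18] → X
  covered (9 px):
    . . . . . . . . .
    . . . . . . . . .
    . . . X X X . . .
    . . . . X X X X .
    . . . . . X X . .
    . . . . . . . . .
    . . . . . . . . .

Answer: [[3,2],[4,3],[5,3],[5,4],[6,4]]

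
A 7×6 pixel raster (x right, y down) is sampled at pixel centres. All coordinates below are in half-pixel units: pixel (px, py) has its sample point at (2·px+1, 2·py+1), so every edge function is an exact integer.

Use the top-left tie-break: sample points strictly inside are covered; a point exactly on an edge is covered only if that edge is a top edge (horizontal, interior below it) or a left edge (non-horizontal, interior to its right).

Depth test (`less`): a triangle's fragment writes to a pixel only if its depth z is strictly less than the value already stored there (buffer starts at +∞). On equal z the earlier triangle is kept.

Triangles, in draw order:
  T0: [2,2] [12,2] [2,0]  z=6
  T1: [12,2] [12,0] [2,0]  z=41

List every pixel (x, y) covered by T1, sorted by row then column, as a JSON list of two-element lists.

T0:
  2·area = 20  (B↔C swapped to make it positive)
  edge (2, 2)→(2, 0): d=(0,-2) top-left  bias=+0
  edge (2, 0)→(12, 2): d=(10,2) right/bottom  bias=-1
  edge (12, 2)→(2, 2): d=(-10,0) right/bottom  bias=-1
    (1,0)@(3, 1): e=[2,8,10] → █
    (2,0)@(5, 1): e=[6,4,10] → █
    (3,0)@(7, 1): e=[10,0,10] → ·  [on edge]
    (1,1)@(3, 3): e=[2,28,-10] → ·
    (2,1)@(5, 3): e=[6,24,-10] → ·
  covered (2 px):
    · █ █ · · · ·
    · · · · · · ·
    · · · · · · ·
    · · · · · · ·
    · · · · · · ·
    · · · · · · ·
T1:
  2·area = 20  (B↔C swapped to make it positive)
  edge (12, 2)→(2, 0): d=(-10,-2) top-left  bias=+0
  edge (2, 0)→(12, 0): d=(10,0) top-left  bias=+0
  edge (12, 0)→(12, 2): d=(0,2) right/bottom  bias=-1
    (3,0)@(7, 1): e=[0,10,10] → █  [on edge]
    (4,0)@(9, 1): e=[4,10,6] → █
    (5,0)@(11, 1): e=[8,10,2] → █
    (6,0)@(13, 1): e=[12,10,-2] → ·
    (3,1)@(7, 3): e=[-20,30,10] → ·
    (4,1)@(9, 3): e=[-16,30,6] → ·
    (5,1)@(11, 3): e=[-12,30,2] → ·
  covered (3 px):
    · · · █ █ █ ·
    · · · · · · ·
    · · · · · · ·
    · · · · · · ·
    · · · · · · ·
    · · · · · · ·

Answer: [[3,0],[4,0],[5,0]]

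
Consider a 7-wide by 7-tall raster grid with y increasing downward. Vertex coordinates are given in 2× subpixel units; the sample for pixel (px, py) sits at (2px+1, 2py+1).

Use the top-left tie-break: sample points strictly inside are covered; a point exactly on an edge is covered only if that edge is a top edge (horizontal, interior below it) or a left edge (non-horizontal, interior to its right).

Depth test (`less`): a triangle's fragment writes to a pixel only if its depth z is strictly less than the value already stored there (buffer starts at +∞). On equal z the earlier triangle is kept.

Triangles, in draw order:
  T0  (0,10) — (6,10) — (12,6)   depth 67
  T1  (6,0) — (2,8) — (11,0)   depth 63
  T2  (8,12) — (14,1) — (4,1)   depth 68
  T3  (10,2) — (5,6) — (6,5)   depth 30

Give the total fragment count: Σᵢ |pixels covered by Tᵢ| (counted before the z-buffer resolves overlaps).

T0:
  2·area = 24  (B↔C swapped to make it positive)
  edge (0, 10)→(12, 6): d=(12,-4) top-left  bias=+0
  edge (12, 6)→(6, 10): d=(-6,4) right/bottom  bias=-1
  edge (6, 10)→(0, 10): d=(-6,0) right/bottom  bias=-1
    (4,3)@(9, 7): e=[0,6,18] → █  [on edge]
    (5,3)@(11, 7): e=[8,-2,18] → ·
    (1,4)@(3, 9): e=[0,18,6] → █  [on edge]
    (2,4)@(5, 9): e=[8,10,6] → █
    (3,4)@(7, 9): e=[16,2,6] → █
    (4,4)@(9, 9): e=[24,-6,6] → ·
    (1,5)@(3, 11): e=[24,6,-6] → ·
    (2,5)@(5, 11): e=[32,-2,-6] → ·
    (3,5)@(7, 11): e=[40,-10,-6] → ·
  covered (4 px):
    · · · · · · ·
    · · · · · · ·
    · · · · · · ·
    · · · · █ · ·
    · █ █ █ · · ·
    · · · · · · ·
    · · · · · · ·
T1:
  2·area = 40  (B↔C swapped to make it positive)
  edge (6, 0)→(11, 0): d=(5,0) top-left  bias=+0
  edge (11, 0)→(2, 8): d=(-9,8) right/bottom  bias=-1
  edge (2, 8)→(6, 0): d=(4,-8) top-left  bias=+0
    (3,0)@(7, 1): e=[5,23,12] → █
    (4,0)@(9, 1): e=[5,7,28] → █
    (5,0)@(11, 1): e=[5,-9,44] → ·
    (2,1)@(5, 3): e=[15,21,4] → █
    (4,1)@(9, 3): e=[15,-11,36] → ·
    (2,2)@(5, 5): e=[25,3,12] → █
    (3,2)@(7, 5): e=[25,-13,28] → ·
    (1,3)@(3, 7): e=[35,1,4] → █
    (2,3)@(5, 7): e=[35,-15,20] → ·
    (1,4)@(3, 9): e=[45,-17,12] → ·
  covered (6 px):
    · · · █ █ · ·
    · · █ █ · · ·
    · · █ · · · ·
    · █ · · · · ·
    · · · · · · ·
    · · · · · · ·
    · · · · · · ·
T2:
  2·area = 110  (B↔C swapped to make it positive)
  edge (8, 12)→(4, 1): d=(-4,-11) top-left  bias=+0
  edge (4, 1)→(14, 1): d=(10,0) top-left  bias=+0
  edge (14, 1)→(8, 12): d=(-6,11) right/bottom  bias=-1
    (0,0)@(1, 1): e=[-33,0,143] → ·  [on edge]
    (1,0)@(3, 1): e=[-11,0,121] → ·  [on edge]
    (2,0)@(5, 1): e=[11,0,99] → █  [on edge]
    (3,0)@(7, 1): e=[33,0,77] → █  [on edge]
    (4,0)@(9, 1): e=[55,0,55] → █  [on edge]
    (5,0)@(11, 1): e=[77,0,33] → █  [on edge]
    (6,0)@(13, 1): e=[99,0,11] → █  [on edge]
    (2,1)@(5, 3): e=[3,20,87] → █
    (6,1)@(13, 3): e=[91,20,-1] → ·
    (2,2)@(5, 5): e=[-5,40,75] → ·
    (3,2)@(7, 5): e=[17,40,53] → █
    (6,2)@(13, 5): e=[83,40,-13] → ·
  covered (16 px):
    · · █ █ █ █ █
    · · █ █ █ █ ·
    · · · █ █ █ ·
    · · · █ █ · ·
    · · · █ █ · ·
    · · · · · · ·
    · · · · · · ·
T3:
  2·area = 1
  edge (10, 2)→(5, 6): d=(-5,4) right/bottom  bias=-1
  edge (5, 6)→(6, 5): d=(1,-1) top-left  bias=+0
  edge (6, 5)→(10, 2): d=(4,-3) top-left  bias=+0
  covered (0 px):
    · · · · · · ·
    · · · · · · ·
    · · · · · · ·
    · · · · · · ·
    · · · · · · ·
    · · · · · · ·
    · · · · · · ·

Answer: 26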